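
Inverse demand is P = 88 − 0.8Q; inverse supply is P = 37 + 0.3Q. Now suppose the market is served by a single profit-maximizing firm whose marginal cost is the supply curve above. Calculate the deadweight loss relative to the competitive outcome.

Competitive equilibrium: 88 − 0.8Q = 37 + 0.3Q → Q* = 46.3636, P* = 50.9091.
Marginal revenue: MR = 88 − 1.6Q. Set MR = MC: 88 − 1.6Q = 37 + 0.3Q → Q_m = 26.8421.
Price P_m = 88 − 0.8·26.8421 = 66.5263; MC(Q_m) = 37 + 0.3·26.8421 = 45.0526.
Competitive Q* = 46.3636, so ΔQ = 19.5215; wedge = 66.5263 − 45.0526 = 21.4737.
DWL = ½ × 19.5215 × 21.4737 = 209.60.

209.60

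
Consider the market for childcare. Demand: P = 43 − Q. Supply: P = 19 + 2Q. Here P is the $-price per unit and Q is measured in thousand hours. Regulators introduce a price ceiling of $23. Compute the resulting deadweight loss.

Competitive equilibrium: 43 − Q = 19 + 2Q → Q* = 8, P* = 35.
At the ceiling P = 23, quantity supplied = (23 − 19)/2 = 2.
Willingness to pay at Q' = 2: 43 − 1·2 = 41.
ΔQ = 8 − 2 = 6; wedge = 41 − 23 = 18.
The triangle = ½ × 6 × 18 = $54 thousand.

$54 thousand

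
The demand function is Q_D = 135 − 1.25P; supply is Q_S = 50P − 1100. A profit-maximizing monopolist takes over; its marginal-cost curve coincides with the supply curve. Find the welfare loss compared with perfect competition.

1099.77

In inverse form: demand P = 108 − 0.8Q, supply P = 22 + 0.02Q.
Competitive equilibrium: 108 − 0.8Q = 22 + 0.02Q → Q* = 104.878, P* = 24.0976.
Marginal revenue: MR = 108 − 1.6Q. Set MR = MC: 108 − 1.6Q = 22 + 0.02Q → Q_m = 53.0864.
Price P_m = 108 − 0.8·53.0864 = 65.5309; MC(Q_m) = 22 + 0.02·53.0864 = 23.0617.
Competitive Q* = 104.878, so ΔQ = 51.7916; wedge = 65.5309 − 23.0617 = 42.4692.
The triangle = ½ × 51.7916 × 42.4692 = 1099.77.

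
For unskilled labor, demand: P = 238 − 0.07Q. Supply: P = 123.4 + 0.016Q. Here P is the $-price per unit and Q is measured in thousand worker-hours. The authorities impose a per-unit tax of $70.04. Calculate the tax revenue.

$36290.49 thousand

Competitive equilibrium: 238 − 0.07Q = 123.4 + 0.016Q → Q* = 1332.5581, P* = 144.7209.
With the tax, the buyer price exceeds the seller price by 70.04: (238 − 0.07Q) − (123.4 + 0.016Q) = 70.04 → Q' = 518.1395.
Tax revenue = 70.04 × 518.1395 = $36290.49 thousand.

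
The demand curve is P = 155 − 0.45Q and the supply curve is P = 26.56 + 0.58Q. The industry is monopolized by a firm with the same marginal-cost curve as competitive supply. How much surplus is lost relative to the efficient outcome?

740.35

Competitive equilibrium: 155 − 0.45Q = 26.56 + 0.58Q → Q* = 124.699, P* = 98.8854.
Marginal revenue: MR = 155 − 0.9Q. Set MR = MC: 155 − 0.9Q = 26.56 + 0.58Q → Q_m = 86.7838.
Price P_m = 155 − 0.45·86.7838 = 115.9473; MC(Q_m) = 26.56 + 0.58·86.7838 = 76.8946.
Competitive Q* = 124.699, so ΔQ = 37.9152; wedge = 115.9473 − 76.8946 = 39.0527.
DWL = ½ × 37.9152 × 39.0527 = 740.35.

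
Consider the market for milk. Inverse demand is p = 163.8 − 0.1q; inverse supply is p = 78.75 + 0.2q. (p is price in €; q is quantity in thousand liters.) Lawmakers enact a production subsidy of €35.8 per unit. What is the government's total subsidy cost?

Competitive equilibrium: 163.8 − 0.1q = 78.75 + 0.2q → q* = 283.5, p* = 135.45.
The subsidy lowers effective supply by 35.8: p = 42.95 + 0.2q.
New quantity: 163.8 − 0.1q = 42.95 + 0.2q → q' = 402.8333.
Total subsidy cost = 35.8 × 402.8333 = €14421.43 thousand.

€14421.43 thousand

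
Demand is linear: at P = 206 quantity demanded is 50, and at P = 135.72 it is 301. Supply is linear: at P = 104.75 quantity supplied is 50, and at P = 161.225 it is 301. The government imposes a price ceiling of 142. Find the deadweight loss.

Demand slope = (135.72 − 206)/(301 − 50) = −0.28, so P = 220 − 0.28Q.
Supply slope = (161.225 − 104.75)/(301 − 50) = 0.225, so P = 93.5 + 0.225Q.
Competitive equilibrium: 220 − 0.28Q = 93.5 + 0.225Q → Q* = 250.495, P* = 149.8614.
At the ceiling P = 142, quantity supplied = (142 − 93.5)/0.225 = 215.5556.
Willingness to pay at Q' = 215.5556: 220 − 0.28·215.5556 = 159.6444.
ΔQ = 250.495 − 215.5556 = 34.9394; wedge = 159.6444 − 142 = 17.6444.
The triangle = ½ × 34.9394 × 17.6444 = 308.24.

308.24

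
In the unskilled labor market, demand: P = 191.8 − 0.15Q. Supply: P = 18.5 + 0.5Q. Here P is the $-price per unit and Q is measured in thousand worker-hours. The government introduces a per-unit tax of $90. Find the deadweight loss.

Competitive equilibrium: 191.8 − 0.15Q = 18.5 + 0.5Q → Q* = 266.6154, P* = 151.8077.
With the tax, the buyer price exceeds the seller price by 90: (191.8 − 0.15Q) − (18.5 + 0.5Q) = 90 → Q' = 128.1538.
ΔQ = 266.6154 − 128.1538 = 138.4616; the wedge equals the tax, 90.
Welfare loss = ½ × 138.4616 × 90 = $6230.77 thousand.

$6230.77 thousand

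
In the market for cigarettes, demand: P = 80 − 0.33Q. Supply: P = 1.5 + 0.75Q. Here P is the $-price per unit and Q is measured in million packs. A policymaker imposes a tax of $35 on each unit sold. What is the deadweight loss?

$567.13 million

Competitive equilibrium: 80 − 0.33Q = 1.5 + 0.75Q → Q* = 72.6852, P* = 56.0139.
With the tax, the buyer price exceeds the seller price by 35: (80 − 0.33Q) − (1.5 + 0.75Q) = 35 → Q' = 40.2778.
ΔQ = 72.6852 − 40.2778 = 32.4074; the wedge equals the tax, 35.
Welfare loss = ½ × 32.4074 × 35 = $567.13 million.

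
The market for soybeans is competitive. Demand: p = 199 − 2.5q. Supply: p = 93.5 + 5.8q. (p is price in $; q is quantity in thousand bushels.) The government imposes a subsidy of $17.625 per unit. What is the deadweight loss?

$18.71 thousand

Competitive equilibrium: 199 − 2.5q = 93.5 + 5.8q → q* = 12.7108, p* = 167.2229.
The subsidy lowers effective supply by 17.625: p = 75.875 + 5.8q.
New quantity: 199 − 2.5q = 75.875 + 5.8q → q' = 14.8343.
Overproduction Δq = 14.8343 − 12.7108 = 2.1235; wedge = subsidy = 17.625.
Welfare loss = ½ × 2.1235 × 17.625 = $18.71 thousand.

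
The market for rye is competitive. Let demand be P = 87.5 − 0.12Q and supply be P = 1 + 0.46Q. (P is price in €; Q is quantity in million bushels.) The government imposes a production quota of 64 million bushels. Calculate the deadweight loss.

Competitive equilibrium: 87.5 − 0.12Q = 1 + 0.46Q → Q* = 149.13793, P* = 69.60345.
At Q = 64: demand price = 87.5 − 0.12·64 = 79.82; supply price = 1 + 0.46·64 = 30.44.
ΔQ = 149.13793 − 64 = 85.13793; wedge = 79.82 − 30.44 = 49.38.
DWL = ½ × 85.13793 × 49.38 = €2102.06 million.

€2102.06 million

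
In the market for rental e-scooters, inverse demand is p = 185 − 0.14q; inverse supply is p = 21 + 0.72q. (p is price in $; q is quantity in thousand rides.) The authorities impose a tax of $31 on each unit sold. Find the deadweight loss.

Competitive equilibrium: 185 − 0.14q = 21 + 0.72q → q* = 190.6977, p* = 158.3023.
With the tax, the buyer price exceeds the seller price by 31: (185 − 0.14q) − (21 + 0.72q) = 31 → q' = 154.6512.
Δq = 190.6977 − 154.6512 = 36.0465; the wedge equals the tax, 31.
Deadweight loss = ½ × 36.0465 × 31 = $558.72 thousand.

$558.72 thousand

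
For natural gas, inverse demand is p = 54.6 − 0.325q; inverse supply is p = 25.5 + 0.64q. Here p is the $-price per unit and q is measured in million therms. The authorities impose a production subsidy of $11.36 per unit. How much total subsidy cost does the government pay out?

$476.30 million

Competitive equilibrium: 54.6 − 0.325q = 25.5 + 0.64q → q* = 30.1554, p* = 44.7995.
The subsidy lowers effective supply by 11.36: p = 14.14 + 0.64q.
New quantity: 54.6 − 0.325q = 14.14 + 0.64q → q' = 41.9275.
Total subsidy cost = 11.36 × 41.9275 = $476.30 million.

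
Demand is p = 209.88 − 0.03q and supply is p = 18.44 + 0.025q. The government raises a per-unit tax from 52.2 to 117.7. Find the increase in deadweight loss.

Competitive equilibrium: 209.88 − 0.03q = 18.44 + 0.025q → q* = 3480.7273, p* = 105.4582.
For a per-unit tax t: Δq = t/0.055, so DWL = ½·t·(t/0.055) = t²/0.11.
At t = 52.2: DWL = 24771.273. At t = 117.7: DWL = 125939.
Increase = 125939 − 24771.273 = 101167.73.

101167.73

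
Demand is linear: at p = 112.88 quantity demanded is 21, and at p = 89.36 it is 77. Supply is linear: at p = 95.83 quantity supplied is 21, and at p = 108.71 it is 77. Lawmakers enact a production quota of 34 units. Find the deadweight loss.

56.89

Demand slope = (89.36 − 112.88)/(77 − 21) = −0.42, so p = 121.7 − 0.42q.
Supply slope = (108.71 − 95.83)/(77 − 21) = 0.23, so p = 91 + 0.23q.
Competitive equilibrium: 121.7 − 0.42q = 91 + 0.23q → q* = 47.2308, p* = 101.8631.
At q = 34: demand price = 121.7 − 0.42·34 = 107.42; supply price = 91 + 0.23·34 = 98.82.
Δq = 47.2308 − 34 = 13.2308; wedge = 107.42 − 98.82 = 8.6.
Deadweight loss = ½ × 13.2308 × 8.6 = 56.89.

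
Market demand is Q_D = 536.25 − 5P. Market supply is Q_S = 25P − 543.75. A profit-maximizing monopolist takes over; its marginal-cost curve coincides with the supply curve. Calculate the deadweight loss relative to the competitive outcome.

3146.63

In inverse form: demand P = 107.25 − 0.2Q, supply P = 21.75 + 0.04Q.
Competitive equilibrium: 107.25 − 0.2Q = 21.75 + 0.04Q → Q* = 356.25, P* = 36.
Marginal revenue: MR = 107.25 − 0.4Q. Set MR = MC: 107.25 − 0.4Q = 21.75 + 0.04Q → Q_m = 194.3182.
Price P_m = 107.25 − 0.2·194.3182 = 68.3864; MC(Q_m) = 21.75 + 0.04·194.3182 = 29.5227.
Competitive Q* = 356.25, so ΔQ = 161.9318; wedge = 68.3864 − 29.5227 = 38.8637.
The triangle = ½ × 161.9318 × 38.8637 = 3146.63.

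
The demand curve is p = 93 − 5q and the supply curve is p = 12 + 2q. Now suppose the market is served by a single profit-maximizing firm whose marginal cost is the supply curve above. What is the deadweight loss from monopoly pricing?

Competitive equilibrium: 93 − 5q = 12 + 2q → q* = 11.5714, p* = 35.1429.
Marginal revenue: MR = 93 − 10q. Set MR = MC: 93 − 10q = 12 + 2q → q_m = 6.75.
Price p_m = 93 − 5·6.75 = 59.25; MC(q_m) = 12 + 2·6.75 = 25.5.
Competitive q* = 11.5714, so Δq = 4.8214; wedge = 59.25 − 25.5 = 33.75.
Welfare loss = ½ × 4.8214 × 33.75 = 81.36.

81.36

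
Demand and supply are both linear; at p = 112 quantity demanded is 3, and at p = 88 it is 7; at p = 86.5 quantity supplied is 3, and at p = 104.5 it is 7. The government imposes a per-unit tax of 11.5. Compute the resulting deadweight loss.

6.30

Demand slope = (88 − 112)/(7 − 3) = −6, so p = 130 − 6q.
Supply slope = (104.5 − 86.5)/(7 − 3) = 4.5, so p = 73 + 4.5q.
Competitive equilibrium: 130 − 6q = 73 + 4.5q → q* = 5.4286, p* = 97.4286.
With the tax, the buyer price exceeds the seller price by 11.5: (130 − 6q) − (73 + 4.5q) = 11.5 → q' = 4.3333.
Δq = 5.4286 − 4.3333 = 1.0953; the wedge equals the tax, 11.5.
The triangle = ½ × 1.0953 × 11.5 = 6.30.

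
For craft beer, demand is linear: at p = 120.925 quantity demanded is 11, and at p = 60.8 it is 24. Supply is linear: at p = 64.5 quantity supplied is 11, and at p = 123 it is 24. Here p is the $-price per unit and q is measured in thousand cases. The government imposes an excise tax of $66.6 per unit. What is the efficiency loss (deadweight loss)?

$243.04 thousand

Demand slope = (60.8 − 120.925)/(24 − 11) = −4.625, so p = 171.8 − 4.625q.
Supply slope = (123 − 64.5)/(24 − 11) = 4.5, so p = 15 + 4.5q.
Competitive equilibrium: 171.8 − 4.625q = 15 + 4.5q → q* = 17.18356, p* = 92.32603.
With the tax, the buyer price exceeds the seller price by 66.6: (171.8 − 4.625q) − (15 + 4.5q) = 66.6 → q' = 9.88493.
Δq = 17.18356 − 9.88493 = 7.29863; the wedge equals the tax, 66.6.
The triangle = ½ × 7.29863 × 66.6 = $243.04 thousand.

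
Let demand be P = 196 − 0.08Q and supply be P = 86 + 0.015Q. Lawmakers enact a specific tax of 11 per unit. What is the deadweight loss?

Competitive equilibrium: 196 − 0.08Q = 86 + 0.015Q → Q* = 1157.8947, P* = 103.3684.
With the tax, the buyer price exceeds the seller price by 11: (196 − 0.08Q) − (86 + 0.015Q) = 11 → Q' = 1042.1053.
ΔQ = 1157.8947 − 1042.1053 = 115.7894; the wedge equals the tax, 11.
Welfare loss = ½ × 115.7894 × 11 = 636.84.

636.84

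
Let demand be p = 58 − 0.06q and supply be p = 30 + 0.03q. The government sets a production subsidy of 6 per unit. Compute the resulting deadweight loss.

200

Competitive equilibrium: 58 − 0.06q = 30 + 0.03q → q* = 311.1111, p* = 39.3333.
The subsidy lowers effective supply by 6: p = 24 + 0.03q.
New quantity: 58 − 0.06q = 24 + 0.03q → q' = 377.7778.
Overproduction Δq = 377.7778 − 311.1111 = 66.6667; wedge = subsidy = 6.
Deadweight loss = ½ × 66.6667 × 6 = 200.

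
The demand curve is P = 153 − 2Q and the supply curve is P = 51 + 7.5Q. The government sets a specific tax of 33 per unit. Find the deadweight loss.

57.32

Competitive equilibrium: 153 − 2Q = 51 + 7.5Q → Q* = 10.73684, P* = 131.52632.
With the tax, the buyer price exceeds the seller price by 33: (153 − 2Q) − (51 + 7.5Q) = 33 → Q' = 7.26316.
ΔQ = 10.73684 − 7.26316 = 3.47368; the wedge equals the tax, 33.
The triangle = ½ × 3.47368 × 33 = 57.32.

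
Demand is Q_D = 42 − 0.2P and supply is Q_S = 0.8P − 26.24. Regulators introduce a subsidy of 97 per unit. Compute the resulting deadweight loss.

752.72

In inverse form: demand P = 210 − 5Q, supply P = 32.8 + 1.25Q.
Competitive equilibrium: 210 − 5Q = 32.8 + 1.25Q → Q* = 28.352, P* = 68.24.
The subsidy lowers effective supply by 97: P = 1.25Q − 64.2.
New quantity: 210 − 5Q = 1.25Q − 64.2 → Q' = 43.872.
Overproduction ΔQ = 43.872 − 28.352 = 15.52; wedge = subsidy = 97.
Welfare loss = ½ × 15.52 × 97 = 752.72.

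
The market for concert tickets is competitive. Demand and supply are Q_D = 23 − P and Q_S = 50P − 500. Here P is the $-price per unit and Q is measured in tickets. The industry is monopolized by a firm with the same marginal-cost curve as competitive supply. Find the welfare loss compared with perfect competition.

$20.30

In inverse form: demand P = 23 − Q, supply P = 10 + 0.02Q.
Competitive equilibrium: 23 − Q = 10 + 0.02Q → Q* = 12.7451, P* = 10.2549.
Marginal revenue: MR = 23 − 2Q. Set MR = MC: 23 − 2Q = 10 + 0.02Q → Q_m = 6.4356.
Price P_m = 23 − 1·6.4356 = 16.5644; MC(Q_m) = 10 + 0.02·6.4356 = 10.1287.
Competitive Q* = 12.7451, so ΔQ = 6.3095; wedge = 16.5644 − 10.1287 = 6.4357.
Welfare loss = ½ × 6.3095 × 6.4357 = $20.30.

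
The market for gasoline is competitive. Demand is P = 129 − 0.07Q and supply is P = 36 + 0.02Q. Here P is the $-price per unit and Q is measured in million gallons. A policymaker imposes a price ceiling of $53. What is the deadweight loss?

$1512.50 million

Competitive equilibrium: 129 − 0.07Q = 36 + 0.02Q → Q* = 1033.3333, P* = 56.6667.
At the ceiling P = 53, quantity supplied = (53 − 36)/0.02 = 850.
Willingness to pay at Q' = 850: 129 − 0.07·850 = 69.5.
ΔQ = 1033.3333 − 850 = 183.3333; wedge = 69.5 − 53 = 16.5.
DWL = ½ × 183.3333 × 16.5 = $1512.50 million.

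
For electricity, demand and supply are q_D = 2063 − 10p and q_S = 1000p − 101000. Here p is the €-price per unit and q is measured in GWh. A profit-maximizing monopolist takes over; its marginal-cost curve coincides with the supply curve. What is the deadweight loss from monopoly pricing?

€13586.68

In inverse form: demand p = 206.3 − 0.1q, supply p = 101 + 0.001q.
Competitive equilibrium: 206.3 − 0.1q = 101 + 0.001q → q* = 1042.57426, p* = 102.04257.
Marginal revenue: MR = 206.3 − 0.2q. Set MR = MC: 206.3 − 0.2q = 101 + 0.001q → q_m = 523.8806.
Price p_m = 206.3 − 0.1·523.8806 = 153.91194; MC(q_m) = 101 + 0.001·523.8806 = 101.52388.
Competitive q* = 1042.57426, so Δq = 518.69366; wedge = 153.91194 − 101.52388 = 52.38806.
Deadweight loss = ½ × 518.69366 × 52.38806 = €13586.68.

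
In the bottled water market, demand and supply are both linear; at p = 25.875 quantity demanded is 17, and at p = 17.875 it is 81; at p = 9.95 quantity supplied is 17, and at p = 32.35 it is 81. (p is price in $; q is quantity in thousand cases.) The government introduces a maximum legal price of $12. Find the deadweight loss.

$181.83 thousand

Demand slope = (17.875 − 25.875)/(81 − 17) = −0.125, so p = 28 − 0.125q.
Supply slope = (32.35 − 9.95)/(81 − 17) = 0.35, so p = 4 + 0.35q.
Competitive equilibrium: 28 − 0.125q = 4 + 0.35q → q* = 50.5263, p* = 21.6842.
At the ceiling p = 12, quantity supplied = (12 − 4)/0.35 = 22.8571.
Willingness to pay at q' = 22.8571: 28 − 0.125·22.8571 = 25.1429.
Δq = 50.5263 − 22.8571 = 27.6692; wedge = 25.1429 − 12 = 13.1429.
The triangle = ½ × 27.6692 × 13.1429 = $181.83 thousand.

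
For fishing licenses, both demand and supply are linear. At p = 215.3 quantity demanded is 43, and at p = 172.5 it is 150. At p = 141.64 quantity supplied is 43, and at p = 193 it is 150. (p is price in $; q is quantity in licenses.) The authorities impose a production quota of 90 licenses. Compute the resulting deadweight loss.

Demand slope = (172.5 − 215.3)/(150 − 43) = −0.4, so p = 232.5 − 0.4q.
Supply slope = (193 − 141.64)/(150 − 43) = 0.48, so p = 121 + 0.48q.
Competitive equilibrium: 232.5 − 0.4q = 121 + 0.48q → q* = 126.7045, p* = 181.8182.
At q = 90: demand price = 232.5 − 0.4·90 = 196.5; supply price = 121 + 0.48·90 = 164.2.
Δq = 126.7045 − 90 = 36.7045; wedge = 196.5 − 164.2 = 32.3.
Deadweight loss = ½ × 36.7045 × 32.3 = $592.78.

$592.78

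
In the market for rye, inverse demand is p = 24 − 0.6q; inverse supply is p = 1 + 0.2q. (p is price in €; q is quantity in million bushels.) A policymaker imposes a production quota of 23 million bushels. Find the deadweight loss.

€13.225 million

Competitive equilibrium: 24 − 0.6q = 1 + 0.2q → q* = 28.75, p* = 6.75.
At q = 23: demand price = 24 − 0.6·23 = 10.2; supply price = 1 + 0.2·23 = 5.6.
Δq = 28.75 − 23 = 5.75; wedge = 10.2 − 5.6 = 4.6.
Deadweight loss = ½ × 5.75 × 4.6 = €13.225 million.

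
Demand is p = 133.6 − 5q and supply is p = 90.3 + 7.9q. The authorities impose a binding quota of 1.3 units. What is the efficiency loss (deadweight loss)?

Competitive equilibrium: 133.6 − 5q = 90.3 + 7.9q → q* = 3.3566, p* = 116.8171.
At q = 1.3: demand price = 133.6 − 5·1.3 = 127.1; supply price = 90.3 + 7.9·1.3 = 100.57.
Δq = 3.3566 − 1.3 = 2.0566; wedge = 127.1 − 100.57 = 26.53.
DWL = ½ × 2.0566 × 26.53 = 27.28.

27.28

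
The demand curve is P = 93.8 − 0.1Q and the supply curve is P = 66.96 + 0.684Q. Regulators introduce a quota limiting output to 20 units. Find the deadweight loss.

Competitive equilibrium: 93.8 − 0.1Q = 66.96 + 0.684Q → Q* = 34.2347, P* = 90.3765.
At Q = 20: demand price = 93.8 − 0.1·20 = 91.8; supply price = 66.96 + 0.684·20 = 80.64.
ΔQ = 34.2347 − 20 = 14.2347; wedge = 91.8 − 80.64 = 11.16.
DWL = ½ × 14.2347 × 11.16 = 79.43.

79.43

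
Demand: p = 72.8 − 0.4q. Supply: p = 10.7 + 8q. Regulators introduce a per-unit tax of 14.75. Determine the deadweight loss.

12.95

Competitive equilibrium: 72.8 − 0.4q = 10.7 + 8q → q* = 7.3929, p* = 69.8429.
With the tax, the buyer price exceeds the seller price by 14.75: (72.8 − 0.4q) − (10.7 + 8q) = 14.75 → q' = 5.6369.
Δq = 7.3929 − 5.6369 = 1.756; the wedge equals the tax, 14.75.
Welfare loss = ½ × 1.756 × 14.75 = 12.95.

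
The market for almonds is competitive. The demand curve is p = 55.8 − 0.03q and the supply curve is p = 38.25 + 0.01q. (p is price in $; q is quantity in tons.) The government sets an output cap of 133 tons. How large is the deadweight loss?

Competitive equilibrium: 55.8 − 0.03q = 38.25 + 0.01q → q* = 438.75, p* = 42.6375.
At q = 133: demand price = 55.8 − 0.03·133 = 51.81; supply price = 38.25 + 0.01·133 = 39.58.
Δq = 438.75 − 133 = 305.75; wedge = 51.81 − 39.58 = 12.23.
DWL = ½ × 305.75 × 12.23 = $1869.66.

$1869.66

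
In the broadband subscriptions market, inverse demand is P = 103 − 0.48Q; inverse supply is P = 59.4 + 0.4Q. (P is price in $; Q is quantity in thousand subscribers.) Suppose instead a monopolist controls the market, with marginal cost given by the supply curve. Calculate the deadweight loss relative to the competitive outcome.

$134.54 thousand

Competitive equilibrium: 103 − 0.48Q = 59.4 + 0.4Q → Q* = 49.54545, P* = 79.21818.
Marginal revenue: MR = 103 − 0.96Q. Set MR = MC: 103 − 0.96Q = 59.4 + 0.4Q → Q_m = 32.05882.
Price P_m = 103 − 0.48·32.05882 = 87.61177; MC(Q_m) = 59.4 + 0.4·32.05882 = 72.22353.
Competitive Q* = 49.54545, so ΔQ = 17.48663; wedge = 87.61177 − 72.22353 = 15.38824.
Deadweight loss = ½ × 17.48663 × 15.38824 = $134.54 thousand.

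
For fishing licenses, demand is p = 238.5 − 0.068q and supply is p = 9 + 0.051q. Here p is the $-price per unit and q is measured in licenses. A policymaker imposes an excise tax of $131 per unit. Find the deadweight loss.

$72105.04

Competitive equilibrium: 238.5 − 0.068q = 9 + 0.051q → q* = 1928.5714, p* = 107.3571.
With the tax, the buyer price exceeds the seller price by 131: (238.5 − 0.068q) − (9 + 0.051q) = 131 → q' = 827.7311.
Δq = 1928.5714 − 827.7311 = 1100.8403; the wedge equals the tax, 131.
The triangle = ½ × 1100.8403 × 131 = $72105.04.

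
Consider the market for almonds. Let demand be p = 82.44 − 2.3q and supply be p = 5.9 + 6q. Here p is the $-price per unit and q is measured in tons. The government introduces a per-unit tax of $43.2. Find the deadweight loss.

Competitive equilibrium: 82.44 − 2.3q = 5.9 + 6q → q* = 9.2217, p* = 61.2301.
With the tax, the buyer price exceeds the seller price by 43.2: (82.44 − 2.3q) − (5.9 + 6q) = 43.2 → q' = 4.0169.
Δq = 9.2217 − 4.0169 = 5.2048; the wedge equals the tax, 43.2.
Deadweight loss = ½ × 5.2048 × 43.2 = $112.42.

$112.42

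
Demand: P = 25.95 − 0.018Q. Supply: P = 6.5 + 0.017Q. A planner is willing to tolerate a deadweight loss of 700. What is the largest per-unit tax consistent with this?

Competitive equilibrium: 25.95 − 0.018Q = 6.5 + 0.017Q → Q* = 555.7143, P* = 15.9471.
A tax t gives ΔQ = t/0.035 and wedge t, so DWL = t²/0.07.
t²/0.07 = 700 → t² = 49 → t = 7.

7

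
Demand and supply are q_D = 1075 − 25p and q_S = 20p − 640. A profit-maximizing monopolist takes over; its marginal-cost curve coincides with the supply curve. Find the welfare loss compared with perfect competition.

63.64

In inverse form: demand p = 43 − 0.04q, supply p = 32 + 0.05q.
Competitive equilibrium: 43 − 0.04q = 32 + 0.05q → q* = 122.2222, p* = 38.1111.
Marginal revenue: MR = 43 − 0.08q. Set MR = MC: 43 − 0.08q = 32 + 0.05q → q_m = 84.6154.
Price p_m = 43 − 0.04·84.6154 = 39.6154; MC(q_m) = 32 + 0.05·84.6154 = 36.2308.
Competitive q* = 122.2222, so Δq = 37.6068; wedge = 39.6154 − 36.2308 = 3.3846.
The triangle = ½ × 37.6068 × 3.3846 = 63.64.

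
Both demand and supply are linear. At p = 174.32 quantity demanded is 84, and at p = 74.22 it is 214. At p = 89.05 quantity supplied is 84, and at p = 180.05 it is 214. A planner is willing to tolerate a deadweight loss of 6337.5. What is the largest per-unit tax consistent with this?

Demand slope = (74.22 − 174.32)/(214 − 84) = −0.77, so p = 239 − 0.77q.
Supply slope = (180.05 − 89.05)/(214 − 84) = 0.7, so p = 30.25 + 0.7q.
Competitive equilibrium: 239 − 0.77q = 30.25 + 0.7q → q* = 142.0068, p* = 129.6548.
A tax t gives Δq = t/1.47 and wedge t, so DWL = t²/2.94.
t²/2.94 = 6337.5 → t² = 18632.25 → t = 136.5.

136.5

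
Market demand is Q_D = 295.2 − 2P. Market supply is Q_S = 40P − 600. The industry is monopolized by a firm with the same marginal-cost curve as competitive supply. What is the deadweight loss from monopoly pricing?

In inverse form: demand P = 147.6 − 0.5Q, supply P = 15 + 0.025Q.
Competitive equilibrium: 147.6 − 0.5Q = 15 + 0.025Q → Q* = 252.5714, P* = 21.3143.
Marginal revenue: MR = 147.6 − Q. Set MR = MC: 147.6 − Q = 15 + 0.025Q → Q_m = 129.3659.
Price P_m = 147.6 − 0.5·129.3659 = 82.9171; MC(Q_m) = 15 + 0.025·129.3659 = 18.2341.
Competitive Q* = 252.5714, so ΔQ = 123.2055; wedge = 82.9171 − 18.2341 = 64.683.
Welfare loss = ½ × 123.2055 × 64.683 = 3984.65.

3984.65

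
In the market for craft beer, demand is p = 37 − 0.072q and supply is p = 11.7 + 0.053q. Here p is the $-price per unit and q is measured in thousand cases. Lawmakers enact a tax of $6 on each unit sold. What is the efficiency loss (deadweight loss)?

Competitive equilibrium: 37 − 0.072q = 11.7 + 0.053q → q* = 202.4, p* = 22.4272.
With the tax, the buyer price exceeds the seller price by 6: (37 − 0.072q) − (11.7 + 0.053q) = 6 → q' = 154.4.
Δq = 202.4 − 154.4 = 48; the wedge equals the tax, 6.
Deadweight loss = ½ × 48 × 6 = $144 thousand.

$144 thousand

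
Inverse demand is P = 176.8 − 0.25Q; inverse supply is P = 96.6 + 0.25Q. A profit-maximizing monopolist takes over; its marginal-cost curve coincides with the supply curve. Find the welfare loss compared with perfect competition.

Competitive equilibrium: 176.8 − 0.25Q = 96.6 + 0.25Q → Q* = 160.4, P* = 136.7.
Marginal revenue: MR = 176.8 − 0.5Q. Set MR = MC: 176.8 − 0.5Q = 96.6 + 0.25Q → Q_m = 106.9333.
Price P_m = 176.8 − 0.25·106.9333 = 150.0667; MC(Q_m) = 96.6 + 0.25·106.9333 = 123.3333.
Competitive Q* = 160.4, so ΔQ = 53.4667; wedge = 150.0667 − 123.3333 = 26.7334.
Deadweight loss = ½ × 53.4667 × 26.7334 = 714.67.

714.67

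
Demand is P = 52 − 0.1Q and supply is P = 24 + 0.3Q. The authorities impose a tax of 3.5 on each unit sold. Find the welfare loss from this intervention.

Competitive equilibrium: 52 − 0.1Q = 24 + 0.3Q → Q* = 70, P* = 45.
With the tax, the buyer price exceeds the seller price by 3.5: (52 − 0.1Q) − (24 + 0.3Q) = 3.5 → Q' = 61.25.
ΔQ = 70 − 61.25 = 8.75; the wedge equals the tax, 3.5.
The triangle = ½ × 8.75 × 3.5 = 15.31.

15.31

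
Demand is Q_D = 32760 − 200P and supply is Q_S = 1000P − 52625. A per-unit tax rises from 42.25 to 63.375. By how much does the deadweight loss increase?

185944.01

In inverse form: demand P = 163.8 − 0.005Q, supply P = 52.625 + 0.001Q.
Competitive equilibrium: 163.8 − 0.005Q = 52.625 + 0.001Q → Q* = 18529.1667, P* = 71.1542.
For a per-unit tax t: ΔQ = t/0.006, so DWL = ½·t·(t/0.006) = t²/0.012.
At t = 42.25: DWL = 148755.208. At t = 63.375: DWL = 334699.219.
Increase = 334699.219 − 148755.208 = 185944.01.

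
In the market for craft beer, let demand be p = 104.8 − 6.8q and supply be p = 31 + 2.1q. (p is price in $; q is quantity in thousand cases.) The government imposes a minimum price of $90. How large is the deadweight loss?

Competitive equilibrium: 104.8 − 6.8q = 31 + 2.1q → q* = 8.29213, p* = 48.41348.
At the floor p = 90, quantity demanded = (104.8 − 90)/6.8 = 2.17647.
Sellers' marginal cost at q' = 2.17647: 31 + 2.1·2.17647 = 35.57059.
Δq = 8.29213 − 2.17647 = 6.11566; wedge = 90 − 35.57059 = 54.42941.
The triangle = ½ × 6.11566 × 54.42941 = $166.44 thousand.

$166.44 thousand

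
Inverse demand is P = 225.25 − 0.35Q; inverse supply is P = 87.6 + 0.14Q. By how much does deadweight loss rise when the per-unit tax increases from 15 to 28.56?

602.73

Competitive equilibrium: 225.25 − 0.35Q = 87.6 + 0.14Q → Q* = 280.9184, P* = 126.9286.
For a per-unit tax t: ΔQ = t/0.49, so DWL = ½·t·(t/0.49) = t²/0.98.
At t = 15: DWL = 229.592. At t = 28.56: DWL = 832.32.
Increase = 832.32 − 229.592 = 602.73.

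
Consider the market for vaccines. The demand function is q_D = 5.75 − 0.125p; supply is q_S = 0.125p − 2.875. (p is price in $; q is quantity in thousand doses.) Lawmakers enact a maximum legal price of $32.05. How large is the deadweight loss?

In inverse form: demand p = 46 − 8q, supply p = 23 + 8q.
Competitive equilibrium: 46 − 8q = 23 + 8q → q* = 1.4375, p* = 34.5.
At the ceiling p = 32.05, quantity supplied = (32.05 − 23)/8 = 1.1313.
Willingness to pay at q' = 1.1313: 46 − 8·1.1313 = 36.9496.
Δq = 1.4375 − 1.1313 = 0.3062; wedge = 36.9496 − 32.05 = 4.8996.
Welfare loss = ½ × 0.3062 × 4.8996 = $0.75 thousand.

$0.75 thousand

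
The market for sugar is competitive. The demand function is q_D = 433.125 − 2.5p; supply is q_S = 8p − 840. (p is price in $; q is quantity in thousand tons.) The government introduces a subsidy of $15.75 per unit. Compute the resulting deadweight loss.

$236.25 thousand

In inverse form: demand p = 173.25 − 0.4q, supply p = 105 + 0.125q.
Competitive equilibrium: 173.25 − 0.4q = 105 + 0.125q → q* = 130, p* = 121.25.
The subsidy lowers effective supply by 15.75: p = 89.25 + 0.125q.
New quantity: 173.25 − 0.4q = 89.25 + 0.125q → q' = 160.
Overproduction Δq = 160 − 130 = 30; wedge = subsidy = 15.75.
The triangle = ½ × 30 × 15.75 = $236.25 thousand.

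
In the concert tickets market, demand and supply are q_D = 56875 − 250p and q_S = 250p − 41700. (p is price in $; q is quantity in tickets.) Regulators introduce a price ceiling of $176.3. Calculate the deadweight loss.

$108680.625

In inverse form: demand p = 227.5 − 0.004q, supply p = 166.8 + 0.004q.
Competitive equilibrium: 227.5 − 0.004q = 166.8 + 0.004q → q* = 7587.5, p* = 197.15.
At the ceiling p = 176.3, quantity supplied = (176.3 − 166.8)/0.004 = 2375.
Willingness to pay at q' = 2375: 227.5 − 0.004·2375 = 218.
Δq = 7587.5 − 2375 = 5212.5; wedge = 218 − 176.3 = 41.7.
Welfare loss = ½ × 5212.5 × 41.7 = $108680.625.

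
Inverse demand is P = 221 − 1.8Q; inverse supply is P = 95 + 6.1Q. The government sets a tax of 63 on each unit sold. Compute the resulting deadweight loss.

251.20

Competitive equilibrium: 221 − 1.8Q = 95 + 6.1Q → Q* = 15.9494, P* = 192.2911.
With the tax, the buyer price exceeds the seller price by 63: (221 − 1.8Q) − (95 + 6.1Q) = 63 → Q' = 7.9747.
ΔQ = 15.9494 − 7.9747 = 7.9747; the wedge equals the tax, 63.
Deadweight loss = ½ × 7.9747 × 63 = 251.20.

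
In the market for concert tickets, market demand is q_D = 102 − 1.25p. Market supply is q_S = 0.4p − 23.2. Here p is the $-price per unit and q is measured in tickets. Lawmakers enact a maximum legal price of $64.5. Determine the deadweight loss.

$34.18

In inverse form: demand p = 81.6 − 0.8q, supply p = 58 + 2.5q.
Competitive equilibrium: 81.6 − 0.8q = 58 + 2.5q → q* = 7.1515, p* = 75.8788.
At the ceiling p = 64.5, quantity supplied = (64.5 − 58)/2.5 = 2.6.
Willingness to pay at q' = 2.6: 81.6 − 0.8·2.6 = 79.52.
Δq = 7.1515 − 2.6 = 4.5515; wedge = 79.52 − 64.5 = 15.02.
Welfare loss = ½ × 4.5515 × 15.02 = $34.18.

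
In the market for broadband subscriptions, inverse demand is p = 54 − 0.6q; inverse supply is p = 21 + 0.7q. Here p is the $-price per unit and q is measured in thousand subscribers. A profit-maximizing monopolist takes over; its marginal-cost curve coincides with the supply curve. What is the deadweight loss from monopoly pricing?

$41.77 thousand

Competitive equilibrium: 54 − 0.6q = 21 + 0.7q → q* = 25.3846, p* = 38.7692.
Marginal revenue: MR = 54 − 1.2q. Set MR = MC: 54 − 1.2q = 21 + 0.7q → q_m = 17.3684.
Price p_m = 54 − 0.6·17.3684 = 43.579; MC(q_m) = 21 + 0.7·17.3684 = 33.1579.
Competitive q* = 25.3846, so Δq = 8.0162; wedge = 43.579 − 33.1579 = 10.4211.
The triangle = ½ × 8.0162 × 10.4211 = $41.77 thousand.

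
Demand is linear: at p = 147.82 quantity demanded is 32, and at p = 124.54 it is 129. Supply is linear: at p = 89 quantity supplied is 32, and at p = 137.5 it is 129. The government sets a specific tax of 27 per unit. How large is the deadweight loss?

Demand slope = (124.54 − 147.82)/(129 − 32) = −0.24, so p = 155.5 − 0.24q.
Supply slope = (137.5 − 89)/(129 − 32) = 0.5, so p = 73 + 0.5q.
Competitive equilibrium: 155.5 − 0.24q = 73 + 0.5q → q* = 111.4865, p* = 128.7432.
With the tax, the buyer price exceeds the seller price by 27: (155.5 − 0.24q) − (73 + 0.5q) = 27 → q' = 75.
Δq = 111.4865 − 75 = 36.4865; the wedge equals the tax, 27.
DWL = ½ × 36.4865 × 27 = 492.57.

492.57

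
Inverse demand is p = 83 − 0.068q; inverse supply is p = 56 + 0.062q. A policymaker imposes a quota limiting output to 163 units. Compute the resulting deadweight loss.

129.83

Competitive equilibrium: 83 − 0.068q = 56 + 0.062q → q* = 207.6923, p* = 68.8769.
At q = 163: demand price = 83 − 0.068·163 = 71.916; supply price = 56 + 0.062·163 = 66.106.
Δq = 207.6923 − 163 = 44.6923; wedge = 71.916 − 66.106 = 5.81.
The triangle = ½ × 44.6923 × 5.81 = 129.83.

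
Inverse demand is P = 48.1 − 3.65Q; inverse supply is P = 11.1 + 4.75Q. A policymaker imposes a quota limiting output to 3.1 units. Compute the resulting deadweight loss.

7.15

Competitive equilibrium: 48.1 − 3.65Q = 11.1 + 4.75Q → Q* = 4.4048, P* = 32.0226.
At Q = 3.1: demand price = 48.1 − 3.65·3.1 = 36.785; supply price = 11.1 + 4.75·3.1 = 25.825.
ΔQ = 4.4048 − 3.1 = 1.3048; wedge = 36.785 − 25.825 = 10.96.
Deadweight loss = ½ × 1.3048 × 10.96 = 7.15.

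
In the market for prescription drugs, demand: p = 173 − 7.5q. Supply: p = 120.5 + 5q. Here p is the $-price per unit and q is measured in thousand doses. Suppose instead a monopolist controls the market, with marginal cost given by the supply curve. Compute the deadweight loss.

$15.50 thousand

Competitive equilibrium: 173 − 7.5q = 120.5 + 5q → q* = 4.2, p* = 141.5.
Marginal revenue: MR = 173 − 15q. Set MR = MC: 173 − 15q = 120.5 + 5q → q_m = 2.625.
Price p_m = 173 − 7.5·2.625 = 153.3125; MC(q_m) = 120.5 + 5·2.625 = 133.625.
Competitive q* = 4.2, so Δq = 1.575; wedge = 153.3125 − 133.625 = 19.6875.
Welfare loss = ½ × 1.575 × 19.6875 = $15.50 thousand.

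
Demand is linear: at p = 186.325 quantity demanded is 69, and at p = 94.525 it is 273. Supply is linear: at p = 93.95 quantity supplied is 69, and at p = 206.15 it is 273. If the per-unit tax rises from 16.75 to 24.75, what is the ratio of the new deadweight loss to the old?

2.183

Demand slope = (94.525 − 186.325)/(273 − 69) = −0.45, so p = 217.375 − 0.45q.
Supply slope = (206.15 − 93.95)/(273 − 69) = 0.55, so p = 56 + 0.55q.
Competitive equilibrium: 217.375 − 0.45q = 56 + 0.55q → q* = 161.375, p* = 144.7563.
For a per-unit tax t: Δq = t/1, so DWL = ½·t·(t/1) = t²/2.
At t = 16.75: DWL = 140.281. At t = 24.75: DWL = 306.281.
Ratio = (24.75/16.75)² = 2.183.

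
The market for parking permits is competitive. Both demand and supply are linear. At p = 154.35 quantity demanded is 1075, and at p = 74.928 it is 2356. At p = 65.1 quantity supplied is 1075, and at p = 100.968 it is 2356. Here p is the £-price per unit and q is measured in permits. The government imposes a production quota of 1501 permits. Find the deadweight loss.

£14399.045

Demand slope = (74.928 − 154.35)/(2356 − 1075) = −0.062, so p = 221 − 0.062q.
Supply slope = (100.968 − 65.1)/(2356 − 1075) = 0.028, so p = 35 + 0.028q.
Competitive equilibrium: 221 − 0.062q = 35 + 0.028q → q* = 2066.66667, p* = 92.86667.
At q = 1501: demand price = 221 − 0.062·1501 = 127.938; supply price = 35 + 0.028·1501 = 77.028.
Δq = 2066.66667 − 1501 = 565.66667; wedge = 127.938 − 77.028 = 50.91.
Welfare loss = ½ × 565.66667 × 50.91 = £14399.045.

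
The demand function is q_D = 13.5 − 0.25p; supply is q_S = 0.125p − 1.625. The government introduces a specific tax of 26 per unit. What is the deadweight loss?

28.17

In inverse form: demand p = 54 − 4q, supply p = 13 + 8q.
Competitive equilibrium: 54 − 4q = 13 + 8q → q* = 3.4167, p* = 40.3333.
With the tax, the buyer price exceeds the seller price by 26: (54 − 4q) − (13 + 8q) = 26 → q' = 1.25.
Δq = 3.4167 − 1.25 = 2.1667; the wedge equals the tax, 26.
Welfare loss = ½ × 2.1667 × 26 = 28.17.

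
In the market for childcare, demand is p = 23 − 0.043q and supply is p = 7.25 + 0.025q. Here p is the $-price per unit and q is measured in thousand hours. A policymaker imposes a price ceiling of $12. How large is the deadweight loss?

$58.89 thousand

Competitive equilibrium: 23 − 0.043q = 7.25 + 0.025q → q* = 231.6176, p* = 13.0404.
At the ceiling p = 12, quantity supplied = (12 − 7.25)/0.025 = 190.
Willingness to pay at q' = 190: 23 − 0.043·190 = 14.83.
Δq = 231.6176 − 190 = 41.6176; wedge = 14.83 − 12 = 2.83.
The triangle = ½ × 41.6176 × 2.83 = $58.89 thousand.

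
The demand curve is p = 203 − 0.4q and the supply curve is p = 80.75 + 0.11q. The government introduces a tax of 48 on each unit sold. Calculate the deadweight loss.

2258.82

Competitive equilibrium: 203 − 0.4q = 80.75 + 0.11q → q* = 239.7059, p* = 107.1176.
With the tax, the buyer price exceeds the seller price by 48: (203 − 0.4q) − (80.75 + 0.11q) = 48 → q' = 145.5882.
Δq = 239.7059 − 145.5882 = 94.1177; the wedge equals the tax, 48.
The triangle = ½ × 94.1177 × 48 = 2258.82.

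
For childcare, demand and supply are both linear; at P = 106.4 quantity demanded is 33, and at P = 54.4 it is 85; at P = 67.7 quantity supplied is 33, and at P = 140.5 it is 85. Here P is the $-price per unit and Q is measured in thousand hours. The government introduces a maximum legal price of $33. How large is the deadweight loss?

Demand slope = (54.4 − 106.4)/(85 − 33) = −1, so P = 139.4 − Q.
Supply slope = (140.5 − 67.7)/(85 − 33) = 1.4, so P = 21.5 + 1.4Q.
Competitive equilibrium: 139.4 − Q = 21.5 + 1.4Q → Q* = 49.125, P* = 90.275.
At the ceiling P = 33, quantity supplied = (33 − 21.5)/1.4 = 8.2143.
Willingness to pay at Q' = 8.2143: 139.4 − 1·8.2143 = 131.1857.
ΔQ = 49.125 − 8.2143 = 40.9107; wedge = 131.1857 − 33 = 98.1857.
Deadweight loss = ½ × 40.9107 × 98.1857 = $2008.42 thousand.

$2008.42 thousand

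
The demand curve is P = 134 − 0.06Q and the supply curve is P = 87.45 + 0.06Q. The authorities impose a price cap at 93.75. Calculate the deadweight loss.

Competitive equilibrium: 134 − 0.06Q = 87.45 + 0.06Q → Q* = 387.9167, P* = 110.725.
At the ceiling P = 93.75, quantity supplied = (93.75 − 87.45)/0.06 = 105.
Willingness to pay at Q' = 105: 134 − 0.06·105 = 127.7.
ΔQ = 387.9167 − 105 = 282.9167; wedge = 127.7 − 93.75 = 33.95.
DWL = ½ × 282.9167 × 33.95 = 4802.51.

4802.51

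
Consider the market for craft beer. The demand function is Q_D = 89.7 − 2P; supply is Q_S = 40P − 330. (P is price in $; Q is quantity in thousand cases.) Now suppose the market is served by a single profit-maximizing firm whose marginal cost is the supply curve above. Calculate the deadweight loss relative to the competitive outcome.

$303.57 thousand

In inverse form: demand P = 44.85 − 0.5Q, supply P = 8.25 + 0.025Q.
Competitive equilibrium: 44.85 − 0.5Q = 8.25 + 0.025Q → Q* = 69.71429, P* = 9.99286.
Marginal revenue: MR = 44.85 − Q. Set MR = MC: 44.85 − Q = 8.25 + 0.025Q → Q_m = 35.70732.
Price P_m = 44.85 − 0.5·35.70732 = 26.99634; MC(Q_m) = 8.25 + 0.025·35.70732 = 9.14268.
Competitive Q* = 69.71429, so ΔQ = 34.00697; wedge = 26.99634 − 9.14268 = 17.85366.
Deadweight loss = ½ × 34.00697 × 17.85366 = $303.57 thousand.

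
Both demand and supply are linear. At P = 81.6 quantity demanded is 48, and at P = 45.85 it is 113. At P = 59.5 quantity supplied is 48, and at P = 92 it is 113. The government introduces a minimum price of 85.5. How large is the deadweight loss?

Demand slope = (45.85 − 81.6)/(113 − 48) = −0.55, so P = 108 − 0.55Q.
Supply slope = (92 − 59.5)/(113 − 48) = 0.5, so P = 35.5 + 0.5Q.
Competitive equilibrium: 108 − 0.55Q = 35.5 + 0.5Q → Q* = 69.0476, P* = 70.0238.
At the floor P = 85.5, quantity demanded = (108 − 85.5)/0.55 = 40.9091.
Sellers' marginal cost at Q' = 40.9091: 35.5 + 0.5·40.9091 = 55.9546.
ΔQ = 69.0476 − 40.9091 = 28.1385; wedge = 85.5 − 55.9546 = 29.5454.
Deadweight loss = ½ × 28.1385 × 29.5454 = 415.68.

415.68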